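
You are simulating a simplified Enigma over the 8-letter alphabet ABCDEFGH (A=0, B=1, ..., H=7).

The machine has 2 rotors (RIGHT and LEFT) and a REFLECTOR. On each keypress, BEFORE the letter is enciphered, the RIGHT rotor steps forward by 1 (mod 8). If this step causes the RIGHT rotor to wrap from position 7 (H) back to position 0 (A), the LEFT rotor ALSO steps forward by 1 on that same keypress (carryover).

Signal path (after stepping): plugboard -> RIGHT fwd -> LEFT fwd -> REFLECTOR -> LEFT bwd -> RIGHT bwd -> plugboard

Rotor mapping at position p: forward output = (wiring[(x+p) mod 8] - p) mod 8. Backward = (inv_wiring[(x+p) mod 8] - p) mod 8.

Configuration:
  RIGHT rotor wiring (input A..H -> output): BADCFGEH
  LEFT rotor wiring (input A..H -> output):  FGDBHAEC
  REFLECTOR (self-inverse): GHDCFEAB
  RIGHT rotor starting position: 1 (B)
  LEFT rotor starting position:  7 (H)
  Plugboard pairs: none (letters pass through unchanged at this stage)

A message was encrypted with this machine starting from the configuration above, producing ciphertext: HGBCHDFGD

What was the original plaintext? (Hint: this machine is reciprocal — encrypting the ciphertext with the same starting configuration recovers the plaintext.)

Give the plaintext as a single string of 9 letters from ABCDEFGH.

Answer: EDHFFABHC

Derivation:
Char 1 ('H'): step: R->2, L=7; H->plug->H->R->G->L->B->refl->H->L'->C->R'->E->plug->E
Char 2 ('G'): step: R->3, L=7; G->plug->G->R->F->L->A->refl->G->L'->B->R'->D->plug->D
Char 3 ('B'): step: R->4, L=7; B->plug->B->R->C->L->H->refl->B->L'->G->R'->H->plug->H
Char 4 ('C'): step: R->5, L=7; C->plug->C->R->C->L->H->refl->B->L'->G->R'->F->plug->F
Char 5 ('H'): step: R->6, L=7; H->plug->H->R->A->L->D->refl->C->L'->E->R'->F->plug->F
Char 6 ('D'): step: R->7, L=7; D->plug->D->R->E->L->C->refl->D->L'->A->R'->A->plug->A
Char 7 ('F'): step: R->0, L->0 (L advanced); F->plug->F->R->G->L->E->refl->F->L'->A->R'->B->plug->B
Char 8 ('G'): step: R->1, L=0; G->plug->G->R->G->L->E->refl->F->L'->A->R'->H->plug->H
Char 9 ('D'): step: R->2, L=0; D->plug->D->R->E->L->H->refl->B->L'->D->R'->C->plug->C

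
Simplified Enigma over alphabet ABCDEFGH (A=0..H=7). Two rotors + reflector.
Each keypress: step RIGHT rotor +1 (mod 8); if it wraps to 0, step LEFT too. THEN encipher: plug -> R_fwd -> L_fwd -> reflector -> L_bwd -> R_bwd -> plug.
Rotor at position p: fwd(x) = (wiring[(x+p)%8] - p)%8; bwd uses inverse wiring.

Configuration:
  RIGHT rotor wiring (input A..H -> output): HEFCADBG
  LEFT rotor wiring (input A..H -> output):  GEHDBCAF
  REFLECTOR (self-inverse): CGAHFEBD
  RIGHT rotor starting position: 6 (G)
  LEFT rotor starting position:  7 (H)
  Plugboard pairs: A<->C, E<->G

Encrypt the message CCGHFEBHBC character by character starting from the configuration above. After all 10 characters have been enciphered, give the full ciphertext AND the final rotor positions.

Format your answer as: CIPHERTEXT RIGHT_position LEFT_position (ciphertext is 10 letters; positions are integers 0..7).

Answer: BECCABFDEH 0 1

Derivation:
Char 1 ('C'): step: R->7, L=7; C->plug->A->R->H->L->B->refl->G->L'->A->R'->B->plug->B
Char 2 ('C'): step: R->0, L->0 (L advanced); C->plug->A->R->H->L->F->refl->E->L'->B->R'->G->plug->E
Char 3 ('G'): step: R->1, L=0; G->plug->E->R->C->L->H->refl->D->L'->D->R'->A->plug->C
Char 4 ('H'): step: R->2, L=0; H->plug->H->R->C->L->H->refl->D->L'->D->R'->A->plug->C
Char 5 ('F'): step: R->3, L=0; F->plug->F->R->E->L->B->refl->G->L'->A->R'->C->plug->A
Char 6 ('E'): step: R->4, L=0; E->plug->G->R->B->L->E->refl->F->L'->H->R'->B->plug->B
Char 7 ('B'): step: R->5, L=0; B->plug->B->R->E->L->B->refl->G->L'->A->R'->F->plug->F
Char 8 ('H'): step: R->6, L=0; H->plug->H->R->F->L->C->refl->A->L'->G->R'->D->plug->D
Char 9 ('B'): step: R->7, L=0; B->plug->B->R->A->L->G->refl->B->L'->E->R'->G->plug->E
Char 10 ('C'): step: R->0, L->1 (L advanced); C->plug->A->R->H->L->F->refl->E->L'->G->R'->H->plug->H
Final: ciphertext=BECCABFDEH, RIGHT=0, LEFT=1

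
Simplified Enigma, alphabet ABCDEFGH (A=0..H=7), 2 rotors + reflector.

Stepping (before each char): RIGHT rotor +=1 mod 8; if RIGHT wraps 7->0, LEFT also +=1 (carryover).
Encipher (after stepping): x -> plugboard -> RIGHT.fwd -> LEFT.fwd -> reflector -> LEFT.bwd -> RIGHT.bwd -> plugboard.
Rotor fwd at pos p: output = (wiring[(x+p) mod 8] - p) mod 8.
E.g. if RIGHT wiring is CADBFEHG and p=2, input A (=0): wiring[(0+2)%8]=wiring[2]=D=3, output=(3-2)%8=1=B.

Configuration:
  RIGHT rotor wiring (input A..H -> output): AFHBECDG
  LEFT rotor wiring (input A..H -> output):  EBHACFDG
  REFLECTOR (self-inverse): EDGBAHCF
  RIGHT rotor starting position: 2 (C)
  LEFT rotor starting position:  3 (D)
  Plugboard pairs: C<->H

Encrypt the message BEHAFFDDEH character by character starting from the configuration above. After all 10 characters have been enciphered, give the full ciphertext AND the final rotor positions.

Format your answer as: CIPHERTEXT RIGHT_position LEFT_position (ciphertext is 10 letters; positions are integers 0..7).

Char 1 ('B'): step: R->3, L=3; B->plug->B->R->B->L->H->refl->F->L'->A->R'->D->plug->D
Char 2 ('E'): step: R->4, L=3; E->plug->E->R->E->L->D->refl->B->L'->F->R'->H->plug->C
Char 3 ('H'): step: R->5, L=3; H->plug->C->R->B->L->H->refl->F->L'->A->R'->E->plug->E
Char 4 ('A'): step: R->6, L=3; A->plug->A->R->F->L->B->refl->D->L'->E->R'->H->plug->C
Char 5 ('F'): step: R->7, L=3; F->plug->F->R->F->L->B->refl->D->L'->E->R'->H->plug->C
Char 6 ('F'): step: R->0, L->4 (L advanced); F->plug->F->R->C->L->H->refl->F->L'->F->R'->B->plug->B
Char 7 ('D'): step: R->1, L=4; D->plug->D->R->D->L->C->refl->G->L'->A->R'->C->plug->H
Char 8 ('D'): step: R->2, L=4; D->plug->D->R->A->L->G->refl->C->L'->D->R'->H->plug->C
Char 9 ('E'): step: R->3, L=4; E->plug->E->R->D->L->C->refl->G->L'->A->R'->D->plug->D
Char 10 ('H'): step: R->4, L=4; H->plug->C->R->H->L->E->refl->A->L'->E->R'->E->plug->E
Final: ciphertext=DCECCBHCDE, RIGHT=4, LEFT=4

Answer: DCECCBHCDE 4 4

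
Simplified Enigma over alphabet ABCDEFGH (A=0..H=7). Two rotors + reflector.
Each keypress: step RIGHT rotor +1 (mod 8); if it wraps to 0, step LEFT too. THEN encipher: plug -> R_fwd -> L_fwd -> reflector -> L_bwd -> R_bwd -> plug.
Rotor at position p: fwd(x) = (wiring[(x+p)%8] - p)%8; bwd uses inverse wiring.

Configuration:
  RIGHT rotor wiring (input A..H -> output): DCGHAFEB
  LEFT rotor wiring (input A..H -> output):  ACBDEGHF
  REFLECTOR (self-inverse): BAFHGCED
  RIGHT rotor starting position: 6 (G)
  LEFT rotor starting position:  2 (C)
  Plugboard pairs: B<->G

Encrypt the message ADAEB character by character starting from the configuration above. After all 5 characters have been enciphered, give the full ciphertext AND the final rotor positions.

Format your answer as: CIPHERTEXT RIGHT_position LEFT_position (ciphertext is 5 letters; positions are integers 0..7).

Answer: GABCH 3 3

Derivation:
Char 1 ('A'): step: R->7, L=2; A->plug->A->R->C->L->C->refl->F->L'->E->R'->B->plug->G
Char 2 ('D'): step: R->0, L->3 (L advanced); D->plug->D->R->H->L->G->refl->E->L'->D->R'->A->plug->A
Char 3 ('A'): step: R->1, L=3; A->plug->A->R->B->L->B->refl->A->L'->A->R'->G->plug->B
Char 4 ('E'): step: R->2, L=3; E->plug->E->R->C->L->D->refl->H->L'->G->R'->C->plug->C
Char 5 ('B'): step: R->3, L=3; B->plug->G->R->H->L->G->refl->E->L'->D->R'->H->plug->H
Final: ciphertext=GABCH, RIGHT=3, LEFT=3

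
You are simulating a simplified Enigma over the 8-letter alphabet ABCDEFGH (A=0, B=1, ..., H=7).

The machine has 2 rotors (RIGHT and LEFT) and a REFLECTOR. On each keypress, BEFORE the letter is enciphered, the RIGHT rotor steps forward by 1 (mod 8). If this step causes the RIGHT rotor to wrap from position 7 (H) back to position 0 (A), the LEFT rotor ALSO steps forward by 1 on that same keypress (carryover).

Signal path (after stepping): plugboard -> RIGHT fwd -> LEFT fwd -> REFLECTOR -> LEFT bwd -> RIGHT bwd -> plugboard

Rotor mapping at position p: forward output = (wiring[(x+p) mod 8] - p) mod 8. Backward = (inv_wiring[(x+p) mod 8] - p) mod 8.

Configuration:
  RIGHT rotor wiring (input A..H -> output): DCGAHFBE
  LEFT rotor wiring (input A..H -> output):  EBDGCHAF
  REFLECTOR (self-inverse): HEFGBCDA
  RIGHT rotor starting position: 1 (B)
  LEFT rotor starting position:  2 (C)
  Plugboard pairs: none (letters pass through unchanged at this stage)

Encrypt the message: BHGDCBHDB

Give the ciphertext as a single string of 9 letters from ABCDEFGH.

Answer: DDEGDAAFH

Derivation:
Char 1 ('B'): step: R->2, L=2; B->plug->B->R->G->L->C->refl->F->L'->D->R'->D->plug->D
Char 2 ('H'): step: R->3, L=2; H->plug->H->R->D->L->F->refl->C->L'->G->R'->D->plug->D
Char 3 ('G'): step: R->4, L=2; G->plug->G->R->C->L->A->refl->H->L'->H->R'->E->plug->E
Char 4 ('D'): step: R->5, L=2; D->plug->D->R->G->L->C->refl->F->L'->D->R'->G->plug->G
Char 5 ('C'): step: R->6, L=2; C->plug->C->R->F->L->D->refl->G->L'->E->R'->D->plug->D
Char 6 ('B'): step: R->7, L=2; B->plug->B->R->E->L->G->refl->D->L'->F->R'->A->plug->A
Char 7 ('H'): step: R->0, L->3 (L advanced); H->plug->H->R->E->L->C->refl->F->L'->D->R'->A->plug->A
Char 8 ('D'): step: R->1, L=3; D->plug->D->R->G->L->G->refl->D->L'->A->R'->F->plug->F
Char 9 ('B'): step: R->2, L=3; B->plug->B->R->G->L->G->refl->D->L'->A->R'->H->plug->H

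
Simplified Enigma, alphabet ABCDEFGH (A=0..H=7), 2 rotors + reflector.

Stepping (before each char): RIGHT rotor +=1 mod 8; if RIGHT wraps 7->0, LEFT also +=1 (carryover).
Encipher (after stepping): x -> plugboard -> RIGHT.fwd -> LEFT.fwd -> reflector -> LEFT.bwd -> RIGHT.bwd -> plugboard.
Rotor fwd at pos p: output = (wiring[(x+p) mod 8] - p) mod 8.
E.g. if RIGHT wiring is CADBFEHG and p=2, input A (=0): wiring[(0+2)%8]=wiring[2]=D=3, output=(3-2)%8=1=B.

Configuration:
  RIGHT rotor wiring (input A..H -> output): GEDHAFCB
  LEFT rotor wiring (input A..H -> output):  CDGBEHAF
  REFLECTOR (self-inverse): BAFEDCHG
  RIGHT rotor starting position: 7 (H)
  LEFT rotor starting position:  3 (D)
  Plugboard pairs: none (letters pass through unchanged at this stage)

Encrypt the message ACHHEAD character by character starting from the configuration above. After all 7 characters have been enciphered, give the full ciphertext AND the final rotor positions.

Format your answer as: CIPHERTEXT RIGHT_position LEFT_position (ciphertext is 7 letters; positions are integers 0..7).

Char 1 ('A'): step: R->0, L->4 (L advanced); A->plug->A->R->G->L->C->refl->F->L'->H->R'->D->plug->D
Char 2 ('C'): step: R->1, L=4; C->plug->C->R->G->L->C->refl->F->L'->H->R'->D->plug->D
Char 3 ('H'): step: R->2, L=4; H->plug->H->R->C->L->E->refl->D->L'->B->R'->A->plug->A
Char 4 ('H'): step: R->3, L=4; H->plug->H->R->A->L->A->refl->B->L'->D->R'->F->plug->F
Char 5 ('E'): step: R->4, L=4; E->plug->E->R->C->L->E->refl->D->L'->B->R'->B->plug->B
Char 6 ('A'): step: R->5, L=4; A->plug->A->R->A->L->A->refl->B->L'->D->R'->H->plug->H
Char 7 ('D'): step: R->6, L=4; D->plug->D->R->G->L->C->refl->F->L'->H->R'->H->plug->H
Final: ciphertext=DDAFBHH, RIGHT=6, LEFT=4

Answer: DDAFBHH 6 4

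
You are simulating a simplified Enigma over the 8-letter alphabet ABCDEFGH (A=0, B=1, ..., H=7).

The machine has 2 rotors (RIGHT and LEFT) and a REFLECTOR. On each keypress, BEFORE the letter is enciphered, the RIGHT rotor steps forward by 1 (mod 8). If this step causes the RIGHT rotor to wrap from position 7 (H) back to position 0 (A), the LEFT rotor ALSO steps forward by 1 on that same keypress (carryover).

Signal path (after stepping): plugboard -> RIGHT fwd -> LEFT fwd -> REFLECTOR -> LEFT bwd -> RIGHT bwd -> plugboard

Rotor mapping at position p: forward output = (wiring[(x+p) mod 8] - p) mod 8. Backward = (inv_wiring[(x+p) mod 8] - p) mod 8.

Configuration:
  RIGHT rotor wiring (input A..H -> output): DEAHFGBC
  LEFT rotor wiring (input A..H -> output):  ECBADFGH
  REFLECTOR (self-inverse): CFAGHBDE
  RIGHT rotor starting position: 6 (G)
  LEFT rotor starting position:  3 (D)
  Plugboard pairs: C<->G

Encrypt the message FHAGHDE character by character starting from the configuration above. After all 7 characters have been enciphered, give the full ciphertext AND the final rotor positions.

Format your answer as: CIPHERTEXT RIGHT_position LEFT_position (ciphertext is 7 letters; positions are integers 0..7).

Char 1 ('F'): step: R->7, L=3; F->plug->F->R->G->L->H->refl->E->L'->E->R'->B->plug->B
Char 2 ('H'): step: R->0, L->4 (L advanced); H->plug->H->R->C->L->C->refl->A->L'->E->R'->B->plug->B
Char 3 ('A'): step: R->1, L=4; A->plug->A->R->D->L->D->refl->G->L'->F->R'->E->plug->E
Char 4 ('G'): step: R->2, L=4; G->plug->C->R->D->L->D->refl->G->L'->F->R'->B->plug->B
Char 5 ('H'): step: R->3, L=4; H->plug->H->R->F->L->G->refl->D->L'->D->R'->C->plug->G
Char 6 ('D'): step: R->4, L=4; D->plug->D->R->G->L->F->refl->B->L'->B->R'->A->plug->A
Char 7 ('E'): step: R->5, L=4; E->plug->E->R->H->L->E->refl->H->L'->A->R'->H->plug->H
Final: ciphertext=BBEBGAH, RIGHT=5, LEFT=4

Answer: BBEBGAH 5 4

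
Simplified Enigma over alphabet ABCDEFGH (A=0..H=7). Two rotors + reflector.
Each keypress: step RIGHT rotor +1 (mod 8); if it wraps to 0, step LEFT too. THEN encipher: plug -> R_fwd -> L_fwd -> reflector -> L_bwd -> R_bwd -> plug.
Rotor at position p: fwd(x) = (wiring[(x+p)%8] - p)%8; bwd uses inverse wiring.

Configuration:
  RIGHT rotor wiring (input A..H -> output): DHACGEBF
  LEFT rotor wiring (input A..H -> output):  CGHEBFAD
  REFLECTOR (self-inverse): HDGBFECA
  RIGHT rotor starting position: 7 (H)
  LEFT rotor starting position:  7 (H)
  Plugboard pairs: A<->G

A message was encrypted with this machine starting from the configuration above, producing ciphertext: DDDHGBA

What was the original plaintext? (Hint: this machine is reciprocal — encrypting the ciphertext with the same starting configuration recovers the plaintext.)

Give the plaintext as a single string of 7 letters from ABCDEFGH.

Char 1 ('D'): step: R->0, L->0 (L advanced); D->plug->D->R->C->L->H->refl->A->L'->G->R'->E->plug->E
Char 2 ('D'): step: R->1, L=0; D->plug->D->R->F->L->F->refl->E->L'->D->R'->E->plug->E
Char 3 ('D'): step: R->2, L=0; D->plug->D->R->C->L->H->refl->A->L'->G->R'->A->plug->G
Char 4 ('H'): step: R->3, L=0; H->plug->H->R->F->L->F->refl->E->L'->D->R'->B->plug->B
Char 5 ('G'): step: R->4, L=0; G->plug->A->R->C->L->H->refl->A->L'->G->R'->H->plug->H
Char 6 ('B'): step: R->5, L=0; B->plug->B->R->E->L->B->refl->D->L'->H->R'->A->plug->G
Char 7 ('A'): step: R->6, L=0; A->plug->G->R->A->L->C->refl->G->L'->B->R'->D->plug->D

Answer: EEGBHGD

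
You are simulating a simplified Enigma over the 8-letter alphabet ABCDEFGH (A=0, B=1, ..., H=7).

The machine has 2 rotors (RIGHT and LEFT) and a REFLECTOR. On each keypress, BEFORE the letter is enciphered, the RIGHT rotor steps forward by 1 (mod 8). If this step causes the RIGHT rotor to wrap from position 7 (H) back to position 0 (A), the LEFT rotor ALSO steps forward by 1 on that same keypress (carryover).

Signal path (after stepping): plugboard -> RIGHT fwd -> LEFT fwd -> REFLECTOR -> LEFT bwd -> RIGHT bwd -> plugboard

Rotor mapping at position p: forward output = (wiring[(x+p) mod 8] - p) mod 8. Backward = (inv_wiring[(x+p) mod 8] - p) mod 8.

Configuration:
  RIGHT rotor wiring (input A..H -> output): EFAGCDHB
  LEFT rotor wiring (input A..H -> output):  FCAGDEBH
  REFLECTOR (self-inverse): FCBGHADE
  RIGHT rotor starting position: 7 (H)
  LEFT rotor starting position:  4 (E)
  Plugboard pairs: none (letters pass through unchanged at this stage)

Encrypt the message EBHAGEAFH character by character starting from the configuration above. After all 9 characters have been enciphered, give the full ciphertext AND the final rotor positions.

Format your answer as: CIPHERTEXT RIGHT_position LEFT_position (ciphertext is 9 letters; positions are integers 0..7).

Answer: DCBDCGFGA 0 6

Derivation:
Char 1 ('E'): step: R->0, L->5 (L advanced); E->plug->E->R->C->L->C->refl->B->L'->G->R'->D->plug->D
Char 2 ('B'): step: R->1, L=5; B->plug->B->R->H->L->G->refl->D->L'->F->R'->C->plug->C
Char 3 ('H'): step: R->2, L=5; H->plug->H->R->D->L->A->refl->F->L'->E->R'->B->plug->B
Char 4 ('A'): step: R->3, L=5; A->plug->A->R->D->L->A->refl->F->L'->E->R'->D->plug->D
Char 5 ('G'): step: R->4, L=5; G->plug->G->R->E->L->F->refl->A->L'->D->R'->C->plug->C
Char 6 ('E'): step: R->5, L=5; E->plug->E->R->A->L->H->refl->E->L'->B->R'->G->plug->G
Char 7 ('A'): step: R->6, L=5; A->plug->A->R->B->L->E->refl->H->L'->A->R'->F->plug->F
Char 8 ('F'): step: R->7, L=5; F->plug->F->R->D->L->A->refl->F->L'->E->R'->G->plug->G
Char 9 ('H'): step: R->0, L->6 (L advanced); H->plug->H->R->B->L->B->refl->C->L'->E->R'->A->plug->A
Final: ciphertext=DCBDCGFGA, RIGHT=0, LEFT=6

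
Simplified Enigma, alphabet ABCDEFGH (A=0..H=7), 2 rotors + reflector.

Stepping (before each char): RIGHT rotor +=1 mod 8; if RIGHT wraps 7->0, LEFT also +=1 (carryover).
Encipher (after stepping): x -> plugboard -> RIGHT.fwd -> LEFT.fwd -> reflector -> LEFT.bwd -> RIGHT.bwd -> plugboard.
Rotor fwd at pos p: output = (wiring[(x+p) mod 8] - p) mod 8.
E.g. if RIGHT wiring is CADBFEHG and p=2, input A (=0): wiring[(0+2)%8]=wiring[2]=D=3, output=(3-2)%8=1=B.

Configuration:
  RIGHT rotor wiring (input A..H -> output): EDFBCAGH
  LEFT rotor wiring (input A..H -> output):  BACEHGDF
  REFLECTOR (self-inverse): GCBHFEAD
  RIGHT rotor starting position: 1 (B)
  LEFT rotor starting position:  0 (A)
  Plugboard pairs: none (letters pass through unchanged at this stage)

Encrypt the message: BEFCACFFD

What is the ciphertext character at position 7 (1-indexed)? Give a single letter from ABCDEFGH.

Char 1 ('B'): step: R->2, L=0; B->plug->B->R->H->L->F->refl->E->L'->D->R'->A->plug->A
Char 2 ('E'): step: R->3, L=0; E->plug->E->R->E->L->H->refl->D->L'->G->R'->A->plug->A
Char 3 ('F'): step: R->4, L=0; F->plug->F->R->H->L->F->refl->E->L'->D->R'->D->plug->D
Char 4 ('C'): step: R->5, L=0; C->plug->C->R->C->L->C->refl->B->L'->A->R'->F->plug->F
Char 5 ('A'): step: R->6, L=0; A->plug->A->R->A->L->B->refl->C->L'->C->R'->H->plug->H
Char 6 ('C'): step: R->7, L=0; C->plug->C->R->E->L->H->refl->D->L'->G->R'->D->plug->D
Char 7 ('F'): step: R->0, L->1 (L advanced); F->plug->F->R->A->L->H->refl->D->L'->C->R'->E->plug->E

E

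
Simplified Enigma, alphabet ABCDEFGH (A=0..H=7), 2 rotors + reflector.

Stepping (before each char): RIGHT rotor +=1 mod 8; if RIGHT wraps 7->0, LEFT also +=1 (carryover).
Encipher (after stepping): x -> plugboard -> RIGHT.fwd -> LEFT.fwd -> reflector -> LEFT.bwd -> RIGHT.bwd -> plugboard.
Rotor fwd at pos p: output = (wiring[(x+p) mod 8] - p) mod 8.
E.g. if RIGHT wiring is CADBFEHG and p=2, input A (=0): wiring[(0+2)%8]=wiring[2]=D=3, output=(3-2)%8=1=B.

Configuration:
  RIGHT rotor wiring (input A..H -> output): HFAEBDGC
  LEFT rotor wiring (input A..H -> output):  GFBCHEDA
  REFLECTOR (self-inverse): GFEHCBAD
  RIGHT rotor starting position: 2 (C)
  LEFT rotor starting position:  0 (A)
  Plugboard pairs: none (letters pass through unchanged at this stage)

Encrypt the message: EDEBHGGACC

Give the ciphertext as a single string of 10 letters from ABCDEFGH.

Char 1 ('E'): step: R->3, L=0; E->plug->E->R->H->L->A->refl->G->L'->A->R'->C->plug->C
Char 2 ('D'): step: R->4, L=0; D->plug->D->R->G->L->D->refl->H->L'->E->R'->G->plug->G
Char 3 ('E'): step: R->5, L=0; E->plug->E->R->A->L->G->refl->A->L'->H->R'->G->plug->G
Char 4 ('B'): step: R->6, L=0; B->plug->B->R->E->L->H->refl->D->L'->G->R'->F->plug->F
Char 5 ('H'): step: R->7, L=0; H->plug->H->R->H->L->A->refl->G->L'->A->R'->B->plug->B
Char 6 ('G'): step: R->0, L->1 (L advanced); G->plug->G->R->G->L->H->refl->D->L'->E->R'->D->plug->D
Char 7 ('G'): step: R->1, L=1; G->plug->G->R->B->L->A->refl->G->L'->D->R'->C->plug->C
Char 8 ('A'): step: R->2, L=1; A->plug->A->R->G->L->H->refl->D->L'->E->R'->E->plug->E
Char 9 ('C'): step: R->3, L=1; C->plug->C->R->A->L->E->refl->C->L'->F->R'->H->plug->H
Char 10 ('C'): step: R->4, L=1; C->plug->C->R->C->L->B->refl->F->L'->H->R'->B->plug->B

Answer: CGGFBDCEHB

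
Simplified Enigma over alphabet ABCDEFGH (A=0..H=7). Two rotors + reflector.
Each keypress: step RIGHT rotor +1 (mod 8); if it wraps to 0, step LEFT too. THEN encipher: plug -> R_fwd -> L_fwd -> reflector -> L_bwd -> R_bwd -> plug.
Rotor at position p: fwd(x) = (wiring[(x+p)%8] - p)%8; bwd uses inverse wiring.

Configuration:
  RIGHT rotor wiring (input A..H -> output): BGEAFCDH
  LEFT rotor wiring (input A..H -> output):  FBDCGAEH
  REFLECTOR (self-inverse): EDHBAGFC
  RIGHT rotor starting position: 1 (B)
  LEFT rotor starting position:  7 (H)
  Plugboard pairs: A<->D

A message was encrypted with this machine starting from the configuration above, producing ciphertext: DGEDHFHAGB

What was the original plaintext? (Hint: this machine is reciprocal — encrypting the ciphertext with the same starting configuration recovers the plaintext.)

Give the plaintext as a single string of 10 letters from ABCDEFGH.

Char 1 ('D'): step: R->2, L=7; D->plug->A->R->C->L->C->refl->H->L'->F->R'->F->plug->F
Char 2 ('G'): step: R->3, L=7; G->plug->G->R->D->L->E->refl->A->L'->A->R'->D->plug->A
Char 3 ('E'): step: R->4, L=7; E->plug->E->R->F->L->H->refl->C->L'->C->R'->F->plug->F
Char 4 ('D'): step: R->5, L=7; D->plug->A->R->F->L->H->refl->C->L'->C->R'->C->plug->C
Char 5 ('H'): step: R->6, L=7; H->plug->H->R->E->L->D->refl->B->L'->G->R'->E->plug->E
Char 6 ('F'): step: R->7, L=7; F->plug->F->R->G->L->B->refl->D->L'->E->R'->H->plug->H
Char 7 ('H'): step: R->0, L->0 (L advanced); H->plug->H->R->H->L->H->refl->C->L'->D->R'->G->plug->G
Char 8 ('A'): step: R->1, L=0; A->plug->D->R->E->L->G->refl->F->L'->A->R'->H->plug->H
Char 9 ('G'): step: R->2, L=0; G->plug->G->R->H->L->H->refl->C->L'->D->R'->C->plug->C
Char 10 ('B'): step: R->3, L=0; B->plug->B->R->C->L->D->refl->B->L'->B->R'->H->plug->H

Answer: FAFCEHGHCH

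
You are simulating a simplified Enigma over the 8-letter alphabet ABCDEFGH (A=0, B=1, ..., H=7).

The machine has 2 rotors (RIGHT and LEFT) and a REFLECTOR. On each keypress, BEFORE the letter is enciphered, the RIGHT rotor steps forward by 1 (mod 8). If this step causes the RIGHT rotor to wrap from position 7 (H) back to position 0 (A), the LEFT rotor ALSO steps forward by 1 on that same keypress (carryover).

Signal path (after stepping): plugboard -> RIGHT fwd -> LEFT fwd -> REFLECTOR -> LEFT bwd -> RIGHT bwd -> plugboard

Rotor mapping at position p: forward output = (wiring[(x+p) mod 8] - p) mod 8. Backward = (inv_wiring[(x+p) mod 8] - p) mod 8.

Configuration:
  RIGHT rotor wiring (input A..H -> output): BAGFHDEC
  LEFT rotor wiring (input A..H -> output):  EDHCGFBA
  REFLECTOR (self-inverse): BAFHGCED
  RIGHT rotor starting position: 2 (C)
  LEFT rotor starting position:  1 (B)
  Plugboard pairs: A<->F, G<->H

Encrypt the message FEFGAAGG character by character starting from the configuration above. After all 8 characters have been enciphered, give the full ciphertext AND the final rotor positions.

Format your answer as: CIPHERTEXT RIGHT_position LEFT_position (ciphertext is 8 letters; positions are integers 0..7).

Char 1 ('F'): step: R->3, L=1; F->plug->A->R->C->L->B->refl->A->L'->F->R'->G->plug->H
Char 2 ('E'): step: R->4, L=1; E->plug->E->R->F->L->A->refl->B->L'->C->R'->G->plug->H
Char 3 ('F'): step: R->5, L=1; F->plug->A->R->G->L->H->refl->D->L'->H->R'->B->plug->B
Char 4 ('G'): step: R->6, L=1; G->plug->H->R->F->L->A->refl->B->L'->C->R'->D->plug->D
Char 5 ('A'): step: R->7, L=1; A->plug->F->R->A->L->C->refl->F->L'->D->R'->A->plug->F
Char 6 ('A'): step: R->0, L->2 (L advanced); A->plug->F->R->D->L->D->refl->H->L'->E->R'->G->plug->H
Char 7 ('G'): step: R->1, L=2; G->plug->H->R->A->L->F->refl->C->L'->G->R'->D->plug->D
Char 8 ('G'): step: R->2, L=2; G->plug->H->R->G->L->C->refl->F->L'->A->R'->F->plug->A
Final: ciphertext=HHBDFHDA, RIGHT=2, LEFT=2

Answer: HHBDFHDA 2 2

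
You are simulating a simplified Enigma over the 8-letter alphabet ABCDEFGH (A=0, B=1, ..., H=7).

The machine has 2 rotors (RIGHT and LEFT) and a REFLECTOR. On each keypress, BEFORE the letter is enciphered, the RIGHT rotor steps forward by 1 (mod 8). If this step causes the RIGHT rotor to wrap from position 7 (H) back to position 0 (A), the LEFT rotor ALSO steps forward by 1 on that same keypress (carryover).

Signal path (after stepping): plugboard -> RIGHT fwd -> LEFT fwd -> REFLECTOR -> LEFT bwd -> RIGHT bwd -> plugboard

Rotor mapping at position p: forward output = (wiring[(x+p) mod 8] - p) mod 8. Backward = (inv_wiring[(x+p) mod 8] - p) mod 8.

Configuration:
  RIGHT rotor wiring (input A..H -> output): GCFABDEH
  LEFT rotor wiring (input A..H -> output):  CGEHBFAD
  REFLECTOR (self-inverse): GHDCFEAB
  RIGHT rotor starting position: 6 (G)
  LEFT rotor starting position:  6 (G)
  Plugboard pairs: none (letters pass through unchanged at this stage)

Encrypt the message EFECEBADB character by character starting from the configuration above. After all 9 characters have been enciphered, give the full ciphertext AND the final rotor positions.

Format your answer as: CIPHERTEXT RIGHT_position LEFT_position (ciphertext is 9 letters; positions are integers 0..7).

Answer: FDCEBEHAF 7 7

Derivation:
Char 1 ('E'): step: R->7, L=6; E->plug->E->R->B->L->F->refl->E->L'->C->R'->F->plug->F
Char 2 ('F'): step: R->0, L->7 (L advanced); F->plug->F->R->D->L->F->refl->E->L'->A->R'->D->plug->D
Char 3 ('E'): step: R->1, L=7; E->plug->E->R->C->L->H->refl->B->L'->H->R'->C->plug->C
Char 4 ('C'): step: R->2, L=7; C->plug->C->R->H->L->B->refl->H->L'->C->R'->E->plug->E
Char 5 ('E'): step: R->3, L=7; E->plug->E->R->E->L->A->refl->G->L'->G->R'->B->plug->B
Char 6 ('B'): step: R->4, L=7; B->plug->B->R->H->L->B->refl->H->L'->C->R'->E->plug->E
Char 7 ('A'): step: R->5, L=7; A->plug->A->R->G->L->G->refl->A->L'->E->R'->H->plug->H
Char 8 ('D'): step: R->6, L=7; D->plug->D->R->E->L->A->refl->G->L'->G->R'->A->plug->A
Char 9 ('B'): step: R->7, L=7; B->plug->B->R->H->L->B->refl->H->L'->C->R'->F->plug->F
Final: ciphertext=FDCEBEHAF, RIGHT=7, LEFT=7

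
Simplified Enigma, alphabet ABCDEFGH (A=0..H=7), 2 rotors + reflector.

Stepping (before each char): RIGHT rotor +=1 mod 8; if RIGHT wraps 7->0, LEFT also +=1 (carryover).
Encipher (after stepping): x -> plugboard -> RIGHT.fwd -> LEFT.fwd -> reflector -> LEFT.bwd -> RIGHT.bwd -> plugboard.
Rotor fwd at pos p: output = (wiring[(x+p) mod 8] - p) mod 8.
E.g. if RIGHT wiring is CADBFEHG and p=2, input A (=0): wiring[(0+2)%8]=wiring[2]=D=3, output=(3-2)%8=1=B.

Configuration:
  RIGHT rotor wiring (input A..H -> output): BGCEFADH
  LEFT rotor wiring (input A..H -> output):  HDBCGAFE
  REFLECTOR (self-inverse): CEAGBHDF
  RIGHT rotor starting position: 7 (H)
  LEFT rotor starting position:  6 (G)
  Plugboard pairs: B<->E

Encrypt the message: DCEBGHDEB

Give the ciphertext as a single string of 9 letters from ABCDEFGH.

Char 1 ('D'): step: R->0, L->7 (L advanced); D->plug->D->R->E->L->D->refl->G->L'->H->R'->H->plug->H
Char 2 ('C'): step: R->1, L=7; C->plug->C->R->D->L->C->refl->A->L'->B->R'->B->plug->E
Char 3 ('E'): step: R->2, L=7; E->plug->B->R->C->L->E->refl->B->L'->G->R'->D->plug->D
Char 4 ('B'): step: R->3, L=7; B->plug->E->R->E->L->D->refl->G->L'->H->R'->H->plug->H
Char 5 ('G'): step: R->4, L=7; G->plug->G->R->G->L->B->refl->E->L'->C->R'->F->plug->F
Char 6 ('H'): step: R->5, L=7; H->plug->H->R->A->L->F->refl->H->L'->F->R'->F->plug->F
Char 7 ('D'): step: R->6, L=7; D->plug->D->R->A->L->F->refl->H->L'->F->R'->A->plug->A
Char 8 ('E'): step: R->7, L=7; E->plug->B->R->C->L->E->refl->B->L'->G->R'->F->plug->F
Char 9 ('B'): step: R->0, L->0 (L advanced); B->plug->E->R->F->L->A->refl->C->L'->D->R'->G->plug->G

Answer: HEDHFFAFG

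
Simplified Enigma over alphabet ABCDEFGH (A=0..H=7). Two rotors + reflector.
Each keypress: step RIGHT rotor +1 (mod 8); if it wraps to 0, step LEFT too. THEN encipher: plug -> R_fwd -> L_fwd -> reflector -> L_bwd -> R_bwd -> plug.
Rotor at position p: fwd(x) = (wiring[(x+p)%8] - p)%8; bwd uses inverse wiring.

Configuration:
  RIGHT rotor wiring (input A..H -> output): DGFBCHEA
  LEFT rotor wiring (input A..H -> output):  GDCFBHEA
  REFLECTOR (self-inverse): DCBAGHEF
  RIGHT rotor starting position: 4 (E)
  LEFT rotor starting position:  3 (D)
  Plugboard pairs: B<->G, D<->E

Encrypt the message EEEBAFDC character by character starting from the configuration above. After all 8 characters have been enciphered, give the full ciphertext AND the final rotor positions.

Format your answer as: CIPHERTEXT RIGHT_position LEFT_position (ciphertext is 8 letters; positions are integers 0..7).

Answer: HFHFCAFH 4 4

Derivation:
Char 1 ('E'): step: R->5, L=3; E->plug->D->R->G->L->A->refl->D->L'->F->R'->H->plug->H
Char 2 ('E'): step: R->6, L=3; E->plug->D->R->A->L->C->refl->B->L'->D->R'->F->plug->F
Char 3 ('E'): step: R->7, L=3; E->plug->D->R->G->L->A->refl->D->L'->F->R'->H->plug->H
Char 4 ('B'): step: R->0, L->4 (L advanced); B->plug->G->R->E->L->C->refl->B->L'->H->R'->F->plug->F
Char 5 ('A'): step: R->1, L=4; A->plug->A->R->F->L->H->refl->F->L'->A->R'->C->plug->C
Char 6 ('F'): step: R->2, L=4; F->plug->F->R->G->L->G->refl->E->L'->D->R'->A->plug->A
Char 7 ('D'): step: R->3, L=4; D->plug->E->R->F->L->H->refl->F->L'->A->R'->F->plug->F
Char 8 ('C'): step: R->4, L=4; C->plug->C->R->A->L->F->refl->H->L'->F->R'->H->plug->H
Final: ciphertext=HFHFCAFH, RIGHT=4, LEFT=4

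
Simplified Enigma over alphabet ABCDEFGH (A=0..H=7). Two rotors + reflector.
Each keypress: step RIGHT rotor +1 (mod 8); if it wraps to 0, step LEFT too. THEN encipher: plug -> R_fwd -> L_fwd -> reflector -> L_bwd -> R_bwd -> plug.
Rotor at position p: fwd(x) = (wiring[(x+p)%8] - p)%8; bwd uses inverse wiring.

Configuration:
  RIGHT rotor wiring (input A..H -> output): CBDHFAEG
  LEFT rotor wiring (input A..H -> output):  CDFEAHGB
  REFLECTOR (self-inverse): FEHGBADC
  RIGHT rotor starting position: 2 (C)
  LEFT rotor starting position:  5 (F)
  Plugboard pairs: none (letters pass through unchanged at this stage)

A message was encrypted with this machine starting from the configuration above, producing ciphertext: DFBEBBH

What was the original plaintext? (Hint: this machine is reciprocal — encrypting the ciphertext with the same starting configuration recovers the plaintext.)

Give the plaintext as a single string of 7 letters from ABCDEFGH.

Answer: BHEDHEG

Derivation:
Char 1 ('D'): step: R->3, L=5; D->plug->D->R->B->L->B->refl->E->L'->C->R'->B->plug->B
Char 2 ('F'): step: R->4, L=5; F->plug->F->R->F->L->A->refl->F->L'->D->R'->H->plug->H
Char 3 ('B'): step: R->5, L=5; B->plug->B->R->H->L->D->refl->G->L'->E->R'->E->plug->E
Char 4 ('E'): step: R->6, L=5; E->plug->E->R->F->L->A->refl->F->L'->D->R'->D->plug->D
Char 5 ('B'): step: R->7, L=5; B->plug->B->R->D->L->F->refl->A->L'->F->R'->H->plug->H
Char 6 ('B'): step: R->0, L->6 (L advanced); B->plug->B->R->B->L->D->refl->G->L'->F->R'->E->plug->E
Char 7 ('H'): step: R->1, L=6; H->plug->H->R->B->L->D->refl->G->L'->F->R'->G->plug->G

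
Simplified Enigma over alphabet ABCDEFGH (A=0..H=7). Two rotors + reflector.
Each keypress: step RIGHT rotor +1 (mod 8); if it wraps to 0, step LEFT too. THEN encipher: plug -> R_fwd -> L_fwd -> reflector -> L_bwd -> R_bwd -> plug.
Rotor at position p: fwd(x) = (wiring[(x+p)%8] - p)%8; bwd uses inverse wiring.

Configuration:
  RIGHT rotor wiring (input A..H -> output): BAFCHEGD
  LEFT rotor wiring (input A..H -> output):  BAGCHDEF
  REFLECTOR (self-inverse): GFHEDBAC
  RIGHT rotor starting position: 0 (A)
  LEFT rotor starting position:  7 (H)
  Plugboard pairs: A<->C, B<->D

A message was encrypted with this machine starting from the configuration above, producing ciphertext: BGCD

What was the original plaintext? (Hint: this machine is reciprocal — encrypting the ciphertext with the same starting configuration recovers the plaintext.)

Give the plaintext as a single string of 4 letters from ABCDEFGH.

Answer: DBHE

Derivation:
Char 1 ('B'): step: R->1, L=7; B->plug->D->R->G->L->E->refl->D->L'->E->R'->B->plug->D
Char 2 ('G'): step: R->2, L=7; G->plug->G->R->H->L->F->refl->B->L'->C->R'->D->plug->B
Char 3 ('C'): step: R->3, L=7; C->plug->A->R->H->L->F->refl->B->L'->C->R'->H->plug->H
Char 4 ('D'): step: R->4, L=7; D->plug->B->R->A->L->G->refl->A->L'->F->R'->E->plug->E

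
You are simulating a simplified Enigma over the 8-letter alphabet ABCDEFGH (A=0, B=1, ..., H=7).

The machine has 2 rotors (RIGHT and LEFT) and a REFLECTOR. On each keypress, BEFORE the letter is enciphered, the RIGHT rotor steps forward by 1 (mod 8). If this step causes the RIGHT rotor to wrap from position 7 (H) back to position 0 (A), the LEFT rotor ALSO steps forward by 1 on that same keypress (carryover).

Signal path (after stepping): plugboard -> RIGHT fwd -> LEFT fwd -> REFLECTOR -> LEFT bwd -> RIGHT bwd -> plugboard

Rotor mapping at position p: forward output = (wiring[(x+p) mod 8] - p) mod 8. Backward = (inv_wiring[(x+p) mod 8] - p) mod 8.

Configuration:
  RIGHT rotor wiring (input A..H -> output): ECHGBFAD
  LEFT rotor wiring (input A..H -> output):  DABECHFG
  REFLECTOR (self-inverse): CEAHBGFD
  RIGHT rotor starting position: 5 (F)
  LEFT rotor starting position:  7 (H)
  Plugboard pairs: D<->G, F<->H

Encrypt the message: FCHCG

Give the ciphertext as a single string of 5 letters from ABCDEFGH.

Char 1 ('F'): step: R->6, L=7; F->plug->H->R->H->L->G->refl->F->L'->E->R'->D->plug->G
Char 2 ('C'): step: R->7, L=7; C->plug->C->R->D->L->C->refl->A->L'->G->R'->G->plug->D
Char 3 ('H'): step: R->0, L->0 (L advanced); H->plug->F->R->F->L->H->refl->D->L'->A->R'->G->plug->D
Char 4 ('C'): step: R->1, L=0; C->plug->C->R->F->L->H->refl->D->L'->A->R'->D->plug->G
Char 5 ('G'): step: R->2, L=0; G->plug->D->R->D->L->E->refl->B->L'->C->R'->G->plug->D

Answer: GDDGD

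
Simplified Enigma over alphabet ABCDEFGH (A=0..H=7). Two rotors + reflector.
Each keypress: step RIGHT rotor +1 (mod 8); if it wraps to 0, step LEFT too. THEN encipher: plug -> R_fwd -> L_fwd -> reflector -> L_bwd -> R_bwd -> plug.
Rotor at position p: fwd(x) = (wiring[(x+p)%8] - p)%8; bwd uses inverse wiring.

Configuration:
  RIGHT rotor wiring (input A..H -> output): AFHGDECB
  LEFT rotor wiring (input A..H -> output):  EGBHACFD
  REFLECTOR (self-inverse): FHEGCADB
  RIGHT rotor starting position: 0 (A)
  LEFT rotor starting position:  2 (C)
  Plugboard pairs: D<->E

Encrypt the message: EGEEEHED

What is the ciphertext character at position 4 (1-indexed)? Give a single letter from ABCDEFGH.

Char 1 ('E'): step: R->1, L=2; E->plug->D->R->C->L->G->refl->D->L'->E->R'->A->plug->A
Char 2 ('G'): step: R->2, L=2; G->plug->G->R->G->L->C->refl->E->L'->H->R'->F->plug->F
Char 3 ('E'): step: R->3, L=2; E->plug->D->R->H->L->E->refl->C->L'->G->R'->E->plug->D
Char 4 ('E'): step: R->4, L=2; E->plug->D->R->F->L->B->refl->H->L'->A->R'->B->plug->B

B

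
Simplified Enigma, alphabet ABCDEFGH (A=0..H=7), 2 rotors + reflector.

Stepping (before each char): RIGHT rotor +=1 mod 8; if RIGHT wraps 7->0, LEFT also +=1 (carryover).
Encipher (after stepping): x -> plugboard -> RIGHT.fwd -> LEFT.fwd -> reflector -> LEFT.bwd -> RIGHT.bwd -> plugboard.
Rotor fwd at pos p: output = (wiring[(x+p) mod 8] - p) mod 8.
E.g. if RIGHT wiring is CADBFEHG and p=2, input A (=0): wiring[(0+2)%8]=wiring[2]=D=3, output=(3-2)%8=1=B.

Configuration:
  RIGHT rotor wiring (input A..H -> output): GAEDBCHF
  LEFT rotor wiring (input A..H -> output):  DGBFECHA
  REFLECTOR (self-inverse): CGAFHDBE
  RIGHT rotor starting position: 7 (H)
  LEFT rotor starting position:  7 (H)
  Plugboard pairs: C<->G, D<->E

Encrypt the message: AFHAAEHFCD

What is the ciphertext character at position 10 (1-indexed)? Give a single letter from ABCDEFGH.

Char 1 ('A'): step: R->0, L->0 (L advanced); A->plug->A->R->G->L->H->refl->E->L'->E->R'->C->plug->G
Char 2 ('F'): step: R->1, L=0; F->plug->F->R->G->L->H->refl->E->L'->E->R'->G->plug->C
Char 3 ('H'): step: R->2, L=0; H->plug->H->R->G->L->H->refl->E->L'->E->R'->G->plug->C
Char 4 ('A'): step: R->3, L=0; A->plug->A->R->A->L->D->refl->F->L'->D->R'->F->plug->F
Char 5 ('A'): step: R->4, L=0; A->plug->A->R->F->L->C->refl->A->L'->H->R'->H->plug->H
Char 6 ('E'): step: R->5, L=0; E->plug->D->R->B->L->G->refl->B->L'->C->R'->B->plug->B
Char 7 ('H'): step: R->6, L=0; H->plug->H->R->E->L->E->refl->H->L'->G->R'->E->plug->D
Char 8 ('F'): step: R->7, L=0; F->plug->F->R->C->L->B->refl->G->L'->B->R'->C->plug->G
Char 9 ('C'): step: R->0, L->1 (L advanced); C->plug->G->R->H->L->C->refl->A->L'->B->R'->E->plug->D
Char 10 ('D'): step: R->1, L=1; D->plug->E->R->B->L->A->refl->C->L'->H->R'->A->plug->A

A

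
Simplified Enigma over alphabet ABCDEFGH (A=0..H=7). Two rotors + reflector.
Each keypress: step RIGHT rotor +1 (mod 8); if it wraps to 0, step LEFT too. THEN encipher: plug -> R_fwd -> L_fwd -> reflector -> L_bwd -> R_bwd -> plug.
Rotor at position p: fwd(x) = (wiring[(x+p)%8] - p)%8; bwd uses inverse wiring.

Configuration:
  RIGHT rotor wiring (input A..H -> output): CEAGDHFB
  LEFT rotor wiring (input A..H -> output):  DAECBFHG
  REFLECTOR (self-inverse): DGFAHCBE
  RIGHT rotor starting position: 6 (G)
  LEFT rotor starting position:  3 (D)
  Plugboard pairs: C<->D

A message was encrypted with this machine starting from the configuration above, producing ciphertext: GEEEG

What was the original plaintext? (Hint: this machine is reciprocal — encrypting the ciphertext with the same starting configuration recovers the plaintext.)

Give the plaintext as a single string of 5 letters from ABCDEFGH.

Char 1 ('G'): step: R->7, L=3; G->plug->G->R->A->L->H->refl->E->L'->D->R'->B->plug->B
Char 2 ('E'): step: R->0, L->4 (L advanced); E->plug->E->R->D->L->C->refl->F->L'->A->R'->C->plug->D
Char 3 ('E'): step: R->1, L=4; E->plug->E->R->G->L->A->refl->D->L'->C->R'->D->plug->C
Char 4 ('E'): step: R->2, L=4; E->plug->E->R->D->L->C->refl->F->L'->A->R'->G->plug->G
Char 5 ('G'): step: R->3, L=4; G->plug->G->R->B->L->B->refl->G->L'->H->R'->F->plug->F

Answer: BDCGF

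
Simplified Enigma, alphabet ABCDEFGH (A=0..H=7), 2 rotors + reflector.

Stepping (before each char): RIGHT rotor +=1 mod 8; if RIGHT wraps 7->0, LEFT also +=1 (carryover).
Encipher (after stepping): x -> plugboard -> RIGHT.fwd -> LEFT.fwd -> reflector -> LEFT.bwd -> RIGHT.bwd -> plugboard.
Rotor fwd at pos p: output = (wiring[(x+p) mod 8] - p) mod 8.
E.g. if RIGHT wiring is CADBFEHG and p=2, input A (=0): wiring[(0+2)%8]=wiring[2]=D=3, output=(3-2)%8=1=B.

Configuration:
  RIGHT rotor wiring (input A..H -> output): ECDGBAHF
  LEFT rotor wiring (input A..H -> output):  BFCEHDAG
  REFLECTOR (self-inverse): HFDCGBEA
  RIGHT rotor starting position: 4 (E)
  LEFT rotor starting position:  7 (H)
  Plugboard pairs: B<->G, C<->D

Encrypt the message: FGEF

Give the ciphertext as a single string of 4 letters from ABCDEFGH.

Char 1 ('F'): step: R->5, L=7; F->plug->F->R->G->L->E->refl->G->L'->C->R'->B->plug->G
Char 2 ('G'): step: R->6, L=7; G->plug->B->R->H->L->B->refl->F->L'->E->R'->D->plug->C
Char 3 ('E'): step: R->7, L=7; E->plug->E->R->H->L->B->refl->F->L'->E->R'->D->plug->C
Char 4 ('F'): step: R->0, L->0 (L advanced); F->plug->F->R->A->L->B->refl->F->L'->B->R'->E->plug->E

Answer: GCCE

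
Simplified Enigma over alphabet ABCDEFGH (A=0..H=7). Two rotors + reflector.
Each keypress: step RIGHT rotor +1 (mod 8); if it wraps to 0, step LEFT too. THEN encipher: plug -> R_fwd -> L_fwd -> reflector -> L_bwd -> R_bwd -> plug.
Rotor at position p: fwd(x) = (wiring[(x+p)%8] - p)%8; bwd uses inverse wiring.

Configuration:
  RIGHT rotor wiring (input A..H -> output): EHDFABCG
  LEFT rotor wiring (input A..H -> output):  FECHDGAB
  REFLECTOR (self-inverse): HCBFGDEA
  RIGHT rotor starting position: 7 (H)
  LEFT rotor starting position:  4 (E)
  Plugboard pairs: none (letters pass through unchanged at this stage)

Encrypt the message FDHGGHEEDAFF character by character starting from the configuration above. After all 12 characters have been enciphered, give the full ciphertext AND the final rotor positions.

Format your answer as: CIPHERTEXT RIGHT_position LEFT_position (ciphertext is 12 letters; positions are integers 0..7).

Char 1 ('F'): step: R->0, L->5 (L advanced); F->plug->F->R->B->L->D->refl->F->L'->F->R'->D->plug->D
Char 2 ('D'): step: R->1, L=5; D->plug->D->R->H->L->G->refl->E->L'->C->R'->B->plug->B
Char 3 ('H'): step: R->2, L=5; H->plug->H->R->F->L->F->refl->D->L'->B->R'->A->plug->A
Char 4 ('G'): step: R->3, L=5; G->plug->G->R->E->L->H->refl->A->L'->D->R'->E->plug->E
Char 5 ('G'): step: R->4, L=5; G->plug->G->R->H->L->G->refl->E->L'->C->R'->D->plug->D
Char 6 ('H'): step: R->5, L=5; H->plug->H->R->D->L->A->refl->H->L'->E->R'->A->plug->A
Char 7 ('E'): step: R->6, L=5; E->plug->E->R->F->L->F->refl->D->L'->B->R'->D->plug->D
Char 8 ('E'): step: R->7, L=5; E->plug->E->R->G->L->C->refl->B->L'->A->R'->C->plug->C
Char 9 ('D'): step: R->0, L->6 (L advanced); D->plug->D->R->F->L->B->refl->C->L'->A->R'->E->plug->E
Char 10 ('A'): step: R->1, L=6; A->plug->A->R->G->L->F->refl->D->L'->B->R'->F->plug->F
Char 11 ('F'): step: R->2, L=6; F->plug->F->R->E->L->E->refl->G->L'->D->R'->B->plug->B
Char 12 ('F'): step: R->3, L=6; F->plug->F->R->B->L->D->refl->F->L'->G->R'->C->plug->C
Final: ciphertext=DBAEDADCEFBC, RIGHT=3, LEFT=6

Answer: DBAEDADCEFBC 3 6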